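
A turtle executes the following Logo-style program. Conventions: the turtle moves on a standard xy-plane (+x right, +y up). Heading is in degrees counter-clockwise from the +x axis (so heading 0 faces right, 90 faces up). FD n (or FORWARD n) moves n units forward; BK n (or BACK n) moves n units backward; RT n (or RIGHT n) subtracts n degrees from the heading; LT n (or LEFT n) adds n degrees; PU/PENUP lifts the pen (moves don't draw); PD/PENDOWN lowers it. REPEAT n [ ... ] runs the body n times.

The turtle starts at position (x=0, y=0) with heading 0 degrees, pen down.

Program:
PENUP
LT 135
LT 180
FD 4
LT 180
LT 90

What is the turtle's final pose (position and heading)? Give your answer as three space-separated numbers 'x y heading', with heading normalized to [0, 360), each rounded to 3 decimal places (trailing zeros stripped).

Executing turtle program step by step:
Start: pos=(0,0), heading=0, pen down
PU: pen up
LT 135: heading 0 -> 135
LT 180: heading 135 -> 315
FD 4: (0,0) -> (2.828,-2.828) [heading=315, move]
LT 180: heading 315 -> 135
LT 90: heading 135 -> 225
Final: pos=(2.828,-2.828), heading=225, 0 segment(s) drawn

Answer: 2.828 -2.828 225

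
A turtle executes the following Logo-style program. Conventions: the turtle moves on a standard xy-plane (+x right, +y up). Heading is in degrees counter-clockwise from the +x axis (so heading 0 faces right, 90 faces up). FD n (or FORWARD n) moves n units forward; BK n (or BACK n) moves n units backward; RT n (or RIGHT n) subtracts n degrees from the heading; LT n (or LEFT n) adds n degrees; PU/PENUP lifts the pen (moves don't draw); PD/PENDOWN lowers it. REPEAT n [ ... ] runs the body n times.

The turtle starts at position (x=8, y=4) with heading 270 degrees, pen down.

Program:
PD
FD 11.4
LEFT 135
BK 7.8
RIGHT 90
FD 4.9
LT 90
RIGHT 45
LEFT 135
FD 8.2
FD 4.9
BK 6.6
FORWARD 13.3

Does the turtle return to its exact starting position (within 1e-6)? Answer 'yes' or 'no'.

Executing turtle program step by step:
Start: pos=(8,4), heading=270, pen down
PD: pen down
FD 11.4: (8,4) -> (8,-7.4) [heading=270, draw]
LT 135: heading 270 -> 45
BK 7.8: (8,-7.4) -> (2.485,-12.915) [heading=45, draw]
RT 90: heading 45 -> 315
FD 4.9: (2.485,-12.915) -> (5.949,-16.38) [heading=315, draw]
LT 90: heading 315 -> 45
RT 45: heading 45 -> 0
LT 135: heading 0 -> 135
FD 8.2: (5.949,-16.38) -> (0.151,-10.582) [heading=135, draw]
FD 4.9: (0.151,-10.582) -> (-3.314,-7.117) [heading=135, draw]
BK 6.6: (-3.314,-7.117) -> (1.353,-11.784) [heading=135, draw]
FD 13.3: (1.353,-11.784) -> (-8.051,-2.38) [heading=135, draw]
Final: pos=(-8.051,-2.38), heading=135, 7 segment(s) drawn

Start position: (8, 4)
Final position: (-8.051, -2.38)
Distance = 17.273; >= 1e-6 -> NOT closed

Answer: no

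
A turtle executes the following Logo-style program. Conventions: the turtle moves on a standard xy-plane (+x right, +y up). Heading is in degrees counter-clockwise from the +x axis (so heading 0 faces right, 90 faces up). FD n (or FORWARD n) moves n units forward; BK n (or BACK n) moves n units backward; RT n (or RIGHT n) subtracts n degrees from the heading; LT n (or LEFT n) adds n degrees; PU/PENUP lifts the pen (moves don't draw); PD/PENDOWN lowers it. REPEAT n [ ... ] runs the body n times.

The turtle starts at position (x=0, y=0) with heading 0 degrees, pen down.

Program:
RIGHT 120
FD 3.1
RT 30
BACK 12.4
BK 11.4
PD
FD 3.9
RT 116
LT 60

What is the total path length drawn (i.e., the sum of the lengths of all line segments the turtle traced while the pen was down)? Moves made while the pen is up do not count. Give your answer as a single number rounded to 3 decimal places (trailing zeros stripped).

Answer: 30.8

Derivation:
Executing turtle program step by step:
Start: pos=(0,0), heading=0, pen down
RT 120: heading 0 -> 240
FD 3.1: (0,0) -> (-1.55,-2.685) [heading=240, draw]
RT 30: heading 240 -> 210
BK 12.4: (-1.55,-2.685) -> (9.189,3.515) [heading=210, draw]
BK 11.4: (9.189,3.515) -> (19.061,9.215) [heading=210, draw]
PD: pen down
FD 3.9: (19.061,9.215) -> (15.684,7.265) [heading=210, draw]
RT 116: heading 210 -> 94
LT 60: heading 94 -> 154
Final: pos=(15.684,7.265), heading=154, 4 segment(s) drawn

Segment lengths:
  seg 1: (0,0) -> (-1.55,-2.685), length = 3.1
  seg 2: (-1.55,-2.685) -> (9.189,3.515), length = 12.4
  seg 3: (9.189,3.515) -> (19.061,9.215), length = 11.4
  seg 4: (19.061,9.215) -> (15.684,7.265), length = 3.9
Total = 30.8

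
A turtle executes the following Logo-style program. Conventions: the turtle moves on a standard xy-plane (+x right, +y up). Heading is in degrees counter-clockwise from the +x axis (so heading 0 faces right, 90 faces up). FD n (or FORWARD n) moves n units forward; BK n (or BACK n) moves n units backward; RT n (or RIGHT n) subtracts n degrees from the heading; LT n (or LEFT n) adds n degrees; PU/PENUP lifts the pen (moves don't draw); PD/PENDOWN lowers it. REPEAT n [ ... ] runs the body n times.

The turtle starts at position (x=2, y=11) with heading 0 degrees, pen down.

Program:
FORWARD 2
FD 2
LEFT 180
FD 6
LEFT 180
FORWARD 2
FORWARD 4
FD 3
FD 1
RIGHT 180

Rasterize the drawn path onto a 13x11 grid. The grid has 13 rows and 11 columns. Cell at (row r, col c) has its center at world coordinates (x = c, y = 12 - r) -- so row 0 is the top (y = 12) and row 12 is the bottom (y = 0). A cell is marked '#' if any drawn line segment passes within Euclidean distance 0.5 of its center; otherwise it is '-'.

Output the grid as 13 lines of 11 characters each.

Answer: -----------
###########
-----------
-----------
-----------
-----------
-----------
-----------
-----------
-----------
-----------
-----------
-----------

Derivation:
Segment 0: (2,11) -> (4,11)
Segment 1: (4,11) -> (6,11)
Segment 2: (6,11) -> (0,11)
Segment 3: (0,11) -> (2,11)
Segment 4: (2,11) -> (6,11)
Segment 5: (6,11) -> (9,11)
Segment 6: (9,11) -> (10,11)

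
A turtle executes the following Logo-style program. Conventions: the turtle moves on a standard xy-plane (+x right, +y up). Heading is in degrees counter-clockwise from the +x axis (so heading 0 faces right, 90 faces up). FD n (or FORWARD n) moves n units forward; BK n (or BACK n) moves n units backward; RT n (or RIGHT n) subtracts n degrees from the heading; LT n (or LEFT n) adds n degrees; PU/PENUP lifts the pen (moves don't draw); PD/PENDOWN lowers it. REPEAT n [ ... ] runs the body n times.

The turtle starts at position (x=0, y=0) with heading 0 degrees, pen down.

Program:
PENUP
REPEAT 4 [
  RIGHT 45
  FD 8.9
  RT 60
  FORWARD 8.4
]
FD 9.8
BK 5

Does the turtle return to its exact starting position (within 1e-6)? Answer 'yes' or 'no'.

Answer: no

Derivation:
Executing turtle program step by step:
Start: pos=(0,0), heading=0, pen down
PU: pen up
REPEAT 4 [
  -- iteration 1/4 --
  RT 45: heading 0 -> 315
  FD 8.9: (0,0) -> (6.293,-6.293) [heading=315, move]
  RT 60: heading 315 -> 255
  FD 8.4: (6.293,-6.293) -> (4.119,-14.407) [heading=255, move]
  -- iteration 2/4 --
  RT 45: heading 255 -> 210
  FD 8.9: (4.119,-14.407) -> (-3.588,-18.857) [heading=210, move]
  RT 60: heading 210 -> 150
  FD 8.4: (-3.588,-18.857) -> (-10.863,-14.657) [heading=150, move]
  -- iteration 3/4 --
  RT 45: heading 150 -> 105
  FD 8.9: (-10.863,-14.657) -> (-13.167,-6.06) [heading=105, move]
  RT 60: heading 105 -> 45
  FD 8.4: (-13.167,-6.06) -> (-7.227,-0.121) [heading=45, move]
  -- iteration 4/4 --
  RT 45: heading 45 -> 0
  FD 8.9: (-7.227,-0.121) -> (1.673,-0.121) [heading=0, move]
  RT 60: heading 0 -> 300
  FD 8.4: (1.673,-0.121) -> (5.873,-7.395) [heading=300, move]
]
FD 9.8: (5.873,-7.395) -> (10.773,-15.882) [heading=300, move]
BK 5: (10.773,-15.882) -> (8.273,-11.552) [heading=300, move]
Final: pos=(8.273,-11.552), heading=300, 0 segment(s) drawn

Start position: (0, 0)
Final position: (8.273, -11.552)
Distance = 14.209; >= 1e-6 -> NOT closed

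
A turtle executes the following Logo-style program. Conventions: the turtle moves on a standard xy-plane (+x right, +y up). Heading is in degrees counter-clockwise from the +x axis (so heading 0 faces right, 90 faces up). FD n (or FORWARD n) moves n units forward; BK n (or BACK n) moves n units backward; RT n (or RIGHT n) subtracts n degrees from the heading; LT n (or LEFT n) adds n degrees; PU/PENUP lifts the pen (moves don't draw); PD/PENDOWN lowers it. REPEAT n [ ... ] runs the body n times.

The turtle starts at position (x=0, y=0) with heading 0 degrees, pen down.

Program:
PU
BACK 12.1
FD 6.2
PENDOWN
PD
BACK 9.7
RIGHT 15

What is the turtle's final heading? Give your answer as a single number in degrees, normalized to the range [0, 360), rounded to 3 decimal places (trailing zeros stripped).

Executing turtle program step by step:
Start: pos=(0,0), heading=0, pen down
PU: pen up
BK 12.1: (0,0) -> (-12.1,0) [heading=0, move]
FD 6.2: (-12.1,0) -> (-5.9,0) [heading=0, move]
PD: pen down
PD: pen down
BK 9.7: (-5.9,0) -> (-15.6,0) [heading=0, draw]
RT 15: heading 0 -> 345
Final: pos=(-15.6,0), heading=345, 1 segment(s) drawn

Answer: 345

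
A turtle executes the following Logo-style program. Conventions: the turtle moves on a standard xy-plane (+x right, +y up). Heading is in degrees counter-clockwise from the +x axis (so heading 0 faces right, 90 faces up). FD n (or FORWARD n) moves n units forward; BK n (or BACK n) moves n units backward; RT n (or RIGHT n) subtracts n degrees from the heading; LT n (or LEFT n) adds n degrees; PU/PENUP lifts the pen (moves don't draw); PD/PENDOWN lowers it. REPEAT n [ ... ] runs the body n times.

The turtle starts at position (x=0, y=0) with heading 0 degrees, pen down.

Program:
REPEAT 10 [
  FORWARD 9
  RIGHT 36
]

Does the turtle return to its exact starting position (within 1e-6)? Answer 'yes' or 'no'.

Answer: yes

Derivation:
Executing turtle program step by step:
Start: pos=(0,0), heading=0, pen down
REPEAT 10 [
  -- iteration 1/10 --
  FD 9: (0,0) -> (9,0) [heading=0, draw]
  RT 36: heading 0 -> 324
  -- iteration 2/10 --
  FD 9: (9,0) -> (16.281,-5.29) [heading=324, draw]
  RT 36: heading 324 -> 288
  -- iteration 3/10 --
  FD 9: (16.281,-5.29) -> (19.062,-13.85) [heading=288, draw]
  RT 36: heading 288 -> 252
  -- iteration 4/10 --
  FD 9: (19.062,-13.85) -> (16.281,-22.409) [heading=252, draw]
  RT 36: heading 252 -> 216
  -- iteration 5/10 --
  FD 9: (16.281,-22.409) -> (9,-27.699) [heading=216, draw]
  RT 36: heading 216 -> 180
  -- iteration 6/10 --
  FD 9: (9,-27.699) -> (0,-27.699) [heading=180, draw]
  RT 36: heading 180 -> 144
  -- iteration 7/10 --
  FD 9: (0,-27.699) -> (-7.281,-22.409) [heading=144, draw]
  RT 36: heading 144 -> 108
  -- iteration 8/10 --
  FD 9: (-7.281,-22.409) -> (-10.062,-13.85) [heading=108, draw]
  RT 36: heading 108 -> 72
  -- iteration 9/10 --
  FD 9: (-10.062,-13.85) -> (-7.281,-5.29) [heading=72, draw]
  RT 36: heading 72 -> 36
  -- iteration 10/10 --
  FD 9: (-7.281,-5.29) -> (0,0) [heading=36, draw]
  RT 36: heading 36 -> 0
]
Final: pos=(0,0), heading=0, 10 segment(s) drawn

Start position: (0, 0)
Final position: (0, 0)
Distance = 0; < 1e-6 -> CLOSED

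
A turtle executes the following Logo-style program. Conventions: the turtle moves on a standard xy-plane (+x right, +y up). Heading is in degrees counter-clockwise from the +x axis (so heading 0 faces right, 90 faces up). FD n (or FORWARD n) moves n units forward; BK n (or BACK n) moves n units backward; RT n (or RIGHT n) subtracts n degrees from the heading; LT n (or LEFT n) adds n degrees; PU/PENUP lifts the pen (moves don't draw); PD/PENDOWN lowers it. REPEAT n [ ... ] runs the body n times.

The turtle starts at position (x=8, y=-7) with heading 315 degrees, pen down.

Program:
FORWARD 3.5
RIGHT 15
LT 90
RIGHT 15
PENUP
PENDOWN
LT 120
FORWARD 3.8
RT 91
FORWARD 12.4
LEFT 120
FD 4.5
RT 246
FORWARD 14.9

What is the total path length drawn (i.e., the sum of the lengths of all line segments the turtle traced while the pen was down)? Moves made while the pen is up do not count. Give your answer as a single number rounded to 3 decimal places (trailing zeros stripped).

Answer: 39.1

Derivation:
Executing turtle program step by step:
Start: pos=(8,-7), heading=315, pen down
FD 3.5: (8,-7) -> (10.475,-9.475) [heading=315, draw]
RT 15: heading 315 -> 300
LT 90: heading 300 -> 30
RT 15: heading 30 -> 15
PU: pen up
PD: pen down
LT 120: heading 15 -> 135
FD 3.8: (10.475,-9.475) -> (7.788,-6.788) [heading=135, draw]
RT 91: heading 135 -> 44
FD 12.4: (7.788,-6.788) -> (16.708,1.826) [heading=44, draw]
LT 120: heading 44 -> 164
FD 4.5: (16.708,1.826) -> (12.382,3.066) [heading=164, draw]
RT 246: heading 164 -> 278
FD 14.9: (12.382,3.066) -> (14.456,-11.689) [heading=278, draw]
Final: pos=(14.456,-11.689), heading=278, 5 segment(s) drawn

Segment lengths:
  seg 1: (8,-7) -> (10.475,-9.475), length = 3.5
  seg 2: (10.475,-9.475) -> (7.788,-6.788), length = 3.8
  seg 3: (7.788,-6.788) -> (16.708,1.826), length = 12.4
  seg 4: (16.708,1.826) -> (12.382,3.066), length = 4.5
  seg 5: (12.382,3.066) -> (14.456,-11.689), length = 14.9
Total = 39.1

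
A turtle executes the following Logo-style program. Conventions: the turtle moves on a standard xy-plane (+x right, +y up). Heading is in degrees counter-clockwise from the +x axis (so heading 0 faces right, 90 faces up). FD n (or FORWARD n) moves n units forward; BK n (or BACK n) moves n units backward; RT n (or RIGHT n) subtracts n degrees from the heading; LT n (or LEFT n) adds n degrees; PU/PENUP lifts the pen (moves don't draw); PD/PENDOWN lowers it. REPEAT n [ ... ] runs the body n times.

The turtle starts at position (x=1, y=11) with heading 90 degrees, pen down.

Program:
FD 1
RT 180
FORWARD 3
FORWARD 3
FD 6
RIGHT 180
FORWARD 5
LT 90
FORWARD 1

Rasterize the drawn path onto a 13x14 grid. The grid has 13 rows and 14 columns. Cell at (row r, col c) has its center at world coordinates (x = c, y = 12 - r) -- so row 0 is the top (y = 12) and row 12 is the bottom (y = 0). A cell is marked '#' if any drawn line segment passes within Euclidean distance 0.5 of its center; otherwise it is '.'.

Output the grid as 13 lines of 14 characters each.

Answer: .#............
.#............
.#............
.#............
.#............
.#............
.#............
##............
.#............
.#............
.#............
.#............
.#............

Derivation:
Segment 0: (1,11) -> (1,12)
Segment 1: (1,12) -> (1,9)
Segment 2: (1,9) -> (1,6)
Segment 3: (1,6) -> (1,0)
Segment 4: (1,0) -> (1,5)
Segment 5: (1,5) -> (0,5)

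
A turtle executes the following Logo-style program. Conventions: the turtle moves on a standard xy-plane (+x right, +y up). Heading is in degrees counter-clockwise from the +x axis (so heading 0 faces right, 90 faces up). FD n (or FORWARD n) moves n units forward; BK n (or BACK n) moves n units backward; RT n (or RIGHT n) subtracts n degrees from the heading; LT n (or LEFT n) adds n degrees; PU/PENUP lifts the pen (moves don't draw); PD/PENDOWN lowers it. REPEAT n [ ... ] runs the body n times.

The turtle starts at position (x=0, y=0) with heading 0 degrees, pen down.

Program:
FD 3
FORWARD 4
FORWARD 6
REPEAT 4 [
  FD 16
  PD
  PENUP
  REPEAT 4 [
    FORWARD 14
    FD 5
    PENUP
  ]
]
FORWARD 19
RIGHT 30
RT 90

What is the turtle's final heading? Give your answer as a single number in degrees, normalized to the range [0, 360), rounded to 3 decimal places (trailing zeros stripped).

Answer: 240

Derivation:
Executing turtle program step by step:
Start: pos=(0,0), heading=0, pen down
FD 3: (0,0) -> (3,0) [heading=0, draw]
FD 4: (3,0) -> (7,0) [heading=0, draw]
FD 6: (7,0) -> (13,0) [heading=0, draw]
REPEAT 4 [
  -- iteration 1/4 --
  FD 16: (13,0) -> (29,0) [heading=0, draw]
  PD: pen down
  PU: pen up
  REPEAT 4 [
    -- iteration 1/4 --
    FD 14: (29,0) -> (43,0) [heading=0, move]
    FD 5: (43,0) -> (48,0) [heading=0, move]
    PU: pen up
    -- iteration 2/4 --
    FD 14: (48,0) -> (62,0) [heading=0, move]
    FD 5: (62,0) -> (67,0) [heading=0, move]
    PU: pen up
    -- iteration 3/4 --
    FD 14: (67,0) -> (81,0) [heading=0, move]
    FD 5: (81,0) -> (86,0) [heading=0, move]
    PU: pen up
    -- iteration 4/4 --
    FD 14: (86,0) -> (100,0) [heading=0, move]
    FD 5: (100,0) -> (105,0) [heading=0, move]
    PU: pen up
  ]
  -- iteration 2/4 --
  FD 16: (105,0) -> (121,0) [heading=0, move]
  PD: pen down
  PU: pen up
  REPEAT 4 [
    -- iteration 1/4 --
    FD 14: (121,0) -> (135,0) [heading=0, move]
    FD 5: (135,0) -> (140,0) [heading=0, move]
    PU: pen up
    -- iteration 2/4 --
    FD 14: (140,0) -> (154,0) [heading=0, move]
    FD 5: (154,0) -> (159,0) [heading=0, move]
    PU: pen up
    -- iteration 3/4 --
    FD 14: (159,0) -> (173,0) [heading=0, move]
    FD 5: (173,0) -> (178,0) [heading=0, move]
    PU: pen up
    -- iteration 4/4 --
    FD 14: (178,0) -> (192,0) [heading=0, move]
    FD 5: (192,0) -> (197,0) [heading=0, move]
    PU: pen up
  ]
  -- iteration 3/4 --
  FD 16: (197,0) -> (213,0) [heading=0, move]
  PD: pen down
  PU: pen up
  REPEAT 4 [
    -- iteration 1/4 --
    FD 14: (213,0) -> (227,0) [heading=0, move]
    FD 5: (227,0) -> (232,0) [heading=0, move]
    PU: pen up
    -- iteration 2/4 --
    FD 14: (232,0) -> (246,0) [heading=0, move]
    FD 5: (246,0) -> (251,0) [heading=0, move]
    PU: pen up
    -- iteration 3/4 --
    FD 14: (251,0) -> (265,0) [heading=0, move]
    FD 5: (265,0) -> (270,0) [heading=0, move]
    PU: pen up
    -- iteration 4/4 --
    FD 14: (270,0) -> (284,0) [heading=0, move]
    FD 5: (284,0) -> (289,0) [heading=0, move]
    PU: pen up
  ]
  -- iteration 4/4 --
  FD 16: (289,0) -> (305,0) [heading=0, move]
  PD: pen down
  PU: pen up
  REPEAT 4 [
    -- iteration 1/4 --
    FD 14: (305,0) -> (319,0) [heading=0, move]
    FD 5: (319,0) -> (324,0) [heading=0, move]
    PU: pen up
    -- iteration 2/4 --
    FD 14: (324,0) -> (338,0) [heading=0, move]
    FD 5: (338,0) -> (343,0) [heading=0, move]
    PU: pen up
    -- iteration 3/4 --
    FD 14: (343,0) -> (357,0) [heading=0, move]
    FD 5: (357,0) -> (362,0) [heading=0, move]
    PU: pen up
    -- iteration 4/4 --
    FD 14: (362,0) -> (376,0) [heading=0, move]
    FD 5: (376,0) -> (381,0) [heading=0, move]
    PU: pen up
  ]
]
FD 19: (381,0) -> (400,0) [heading=0, move]
RT 30: heading 0 -> 330
RT 90: heading 330 -> 240
Final: pos=(400,0), heading=240, 4 segment(s) drawn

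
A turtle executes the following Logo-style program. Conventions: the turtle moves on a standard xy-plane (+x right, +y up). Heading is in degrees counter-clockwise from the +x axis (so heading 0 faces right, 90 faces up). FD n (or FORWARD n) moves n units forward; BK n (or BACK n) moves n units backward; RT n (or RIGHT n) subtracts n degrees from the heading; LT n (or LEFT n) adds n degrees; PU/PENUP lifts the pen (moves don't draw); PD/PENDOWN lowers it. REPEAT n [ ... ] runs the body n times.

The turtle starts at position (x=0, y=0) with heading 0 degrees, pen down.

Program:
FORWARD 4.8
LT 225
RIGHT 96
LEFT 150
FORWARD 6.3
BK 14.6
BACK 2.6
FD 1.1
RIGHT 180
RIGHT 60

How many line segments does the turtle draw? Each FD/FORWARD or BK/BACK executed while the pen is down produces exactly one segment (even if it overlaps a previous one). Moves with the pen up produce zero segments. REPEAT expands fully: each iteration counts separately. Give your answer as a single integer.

Executing turtle program step by step:
Start: pos=(0,0), heading=0, pen down
FD 4.8: (0,0) -> (4.8,0) [heading=0, draw]
LT 225: heading 0 -> 225
RT 96: heading 225 -> 129
LT 150: heading 129 -> 279
FD 6.3: (4.8,0) -> (5.786,-6.222) [heading=279, draw]
BK 14.6: (5.786,-6.222) -> (3.502,8.198) [heading=279, draw]
BK 2.6: (3.502,8.198) -> (3.095,10.766) [heading=279, draw]
FD 1.1: (3.095,10.766) -> (3.267,9.679) [heading=279, draw]
RT 180: heading 279 -> 99
RT 60: heading 99 -> 39
Final: pos=(3.267,9.679), heading=39, 5 segment(s) drawn
Segments drawn: 5

Answer: 5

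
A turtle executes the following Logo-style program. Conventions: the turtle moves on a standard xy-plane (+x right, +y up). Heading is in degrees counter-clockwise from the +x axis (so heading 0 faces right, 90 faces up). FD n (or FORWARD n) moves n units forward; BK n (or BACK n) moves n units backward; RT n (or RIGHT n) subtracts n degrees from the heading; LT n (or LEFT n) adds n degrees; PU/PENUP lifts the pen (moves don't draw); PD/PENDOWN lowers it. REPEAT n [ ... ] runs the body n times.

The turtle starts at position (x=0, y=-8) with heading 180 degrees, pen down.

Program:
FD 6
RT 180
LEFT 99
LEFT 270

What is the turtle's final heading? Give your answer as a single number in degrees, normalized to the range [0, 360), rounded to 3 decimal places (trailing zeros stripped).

Answer: 9

Derivation:
Executing turtle program step by step:
Start: pos=(0,-8), heading=180, pen down
FD 6: (0,-8) -> (-6,-8) [heading=180, draw]
RT 180: heading 180 -> 0
LT 99: heading 0 -> 99
LT 270: heading 99 -> 9
Final: pos=(-6,-8), heading=9, 1 segment(s) drawn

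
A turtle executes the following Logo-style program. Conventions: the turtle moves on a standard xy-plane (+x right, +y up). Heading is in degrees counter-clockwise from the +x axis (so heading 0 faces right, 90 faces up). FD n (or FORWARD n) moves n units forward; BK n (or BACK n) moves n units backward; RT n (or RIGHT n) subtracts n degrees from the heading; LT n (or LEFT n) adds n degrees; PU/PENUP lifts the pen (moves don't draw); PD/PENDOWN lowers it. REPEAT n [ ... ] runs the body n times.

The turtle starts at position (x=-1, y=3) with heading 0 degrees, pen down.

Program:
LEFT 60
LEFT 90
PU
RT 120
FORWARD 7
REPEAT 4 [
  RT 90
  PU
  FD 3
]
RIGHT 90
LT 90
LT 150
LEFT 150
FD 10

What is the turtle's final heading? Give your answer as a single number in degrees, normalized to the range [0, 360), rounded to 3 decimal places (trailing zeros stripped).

Answer: 330

Derivation:
Executing turtle program step by step:
Start: pos=(-1,3), heading=0, pen down
LT 60: heading 0 -> 60
LT 90: heading 60 -> 150
PU: pen up
RT 120: heading 150 -> 30
FD 7: (-1,3) -> (5.062,6.5) [heading=30, move]
REPEAT 4 [
  -- iteration 1/4 --
  RT 90: heading 30 -> 300
  PU: pen up
  FD 3: (5.062,6.5) -> (6.562,3.902) [heading=300, move]
  -- iteration 2/4 --
  RT 90: heading 300 -> 210
  PU: pen up
  FD 3: (6.562,3.902) -> (3.964,2.402) [heading=210, move]
  -- iteration 3/4 --
  RT 90: heading 210 -> 120
  PU: pen up
  FD 3: (3.964,2.402) -> (2.464,5) [heading=120, move]
  -- iteration 4/4 --
  RT 90: heading 120 -> 30
  PU: pen up
  FD 3: (2.464,5) -> (5.062,6.5) [heading=30, move]
]
RT 90: heading 30 -> 300
LT 90: heading 300 -> 30
LT 150: heading 30 -> 180
LT 150: heading 180 -> 330
FD 10: (5.062,6.5) -> (13.722,1.5) [heading=330, move]
Final: pos=(13.722,1.5), heading=330, 0 segment(s) drawn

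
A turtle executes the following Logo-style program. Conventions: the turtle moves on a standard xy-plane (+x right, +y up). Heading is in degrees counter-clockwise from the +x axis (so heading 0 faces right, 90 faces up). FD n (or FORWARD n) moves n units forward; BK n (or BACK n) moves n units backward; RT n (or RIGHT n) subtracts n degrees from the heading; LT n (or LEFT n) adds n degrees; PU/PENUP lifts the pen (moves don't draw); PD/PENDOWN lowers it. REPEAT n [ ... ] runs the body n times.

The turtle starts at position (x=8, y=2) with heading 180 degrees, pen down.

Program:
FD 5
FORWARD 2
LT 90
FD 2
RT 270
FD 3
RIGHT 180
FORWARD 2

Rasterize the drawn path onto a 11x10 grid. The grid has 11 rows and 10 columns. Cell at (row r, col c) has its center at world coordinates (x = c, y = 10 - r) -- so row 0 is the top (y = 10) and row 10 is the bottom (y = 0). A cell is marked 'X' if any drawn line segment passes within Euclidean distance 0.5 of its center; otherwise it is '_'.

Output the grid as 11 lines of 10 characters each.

Answer: __________
__________
__________
__________
__________
__________
__________
__________
_XXXXXXXX_
_X________
_XXXX_____

Derivation:
Segment 0: (8,2) -> (3,2)
Segment 1: (3,2) -> (1,2)
Segment 2: (1,2) -> (1,0)
Segment 3: (1,0) -> (4,0)
Segment 4: (4,0) -> (2,0)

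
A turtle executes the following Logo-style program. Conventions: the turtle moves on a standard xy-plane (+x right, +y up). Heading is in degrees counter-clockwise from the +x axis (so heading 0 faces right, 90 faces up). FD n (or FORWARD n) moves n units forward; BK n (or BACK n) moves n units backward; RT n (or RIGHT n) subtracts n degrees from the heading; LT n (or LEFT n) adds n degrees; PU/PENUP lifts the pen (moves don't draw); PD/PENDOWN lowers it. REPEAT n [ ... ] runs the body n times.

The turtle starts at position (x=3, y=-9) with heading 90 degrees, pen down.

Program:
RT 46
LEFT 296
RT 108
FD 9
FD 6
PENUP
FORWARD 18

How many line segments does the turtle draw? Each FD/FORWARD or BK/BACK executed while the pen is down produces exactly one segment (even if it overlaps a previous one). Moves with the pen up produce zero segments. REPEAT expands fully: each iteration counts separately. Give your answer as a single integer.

Answer: 2

Derivation:
Executing turtle program step by step:
Start: pos=(3,-9), heading=90, pen down
RT 46: heading 90 -> 44
LT 296: heading 44 -> 340
RT 108: heading 340 -> 232
FD 9: (3,-9) -> (-2.541,-16.092) [heading=232, draw]
FD 6: (-2.541,-16.092) -> (-6.235,-20.82) [heading=232, draw]
PU: pen up
FD 18: (-6.235,-20.82) -> (-17.317,-35.004) [heading=232, move]
Final: pos=(-17.317,-35.004), heading=232, 2 segment(s) drawn
Segments drawn: 2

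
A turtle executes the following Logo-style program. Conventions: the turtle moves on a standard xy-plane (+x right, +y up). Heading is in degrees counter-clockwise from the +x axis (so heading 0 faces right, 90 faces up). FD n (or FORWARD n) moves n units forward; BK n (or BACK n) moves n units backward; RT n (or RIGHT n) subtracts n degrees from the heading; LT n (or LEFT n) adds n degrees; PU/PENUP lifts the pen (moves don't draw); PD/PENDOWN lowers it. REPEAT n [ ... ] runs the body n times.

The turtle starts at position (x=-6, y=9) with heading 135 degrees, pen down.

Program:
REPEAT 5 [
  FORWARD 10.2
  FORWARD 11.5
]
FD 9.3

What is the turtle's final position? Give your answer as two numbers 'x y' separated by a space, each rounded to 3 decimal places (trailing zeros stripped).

Executing turtle program step by step:
Start: pos=(-6,9), heading=135, pen down
REPEAT 5 [
  -- iteration 1/5 --
  FD 10.2: (-6,9) -> (-13.212,16.212) [heading=135, draw]
  FD 11.5: (-13.212,16.212) -> (-21.344,24.344) [heading=135, draw]
  -- iteration 2/5 --
  FD 10.2: (-21.344,24.344) -> (-28.557,31.557) [heading=135, draw]
  FD 11.5: (-28.557,31.557) -> (-36.688,39.688) [heading=135, draw]
  -- iteration 3/5 --
  FD 10.2: (-36.688,39.688) -> (-43.901,46.901) [heading=135, draw]
  FD 11.5: (-43.901,46.901) -> (-52.033,55.033) [heading=135, draw]
  -- iteration 4/5 --
  FD 10.2: (-52.033,55.033) -> (-59.245,62.245) [heading=135, draw]
  FD 11.5: (-59.245,62.245) -> (-67.377,70.377) [heading=135, draw]
  -- iteration 5/5 --
  FD 10.2: (-67.377,70.377) -> (-74.589,77.589) [heading=135, draw]
  FD 11.5: (-74.589,77.589) -> (-82.721,85.721) [heading=135, draw]
]
FD 9.3: (-82.721,85.721) -> (-89.297,92.297) [heading=135, draw]
Final: pos=(-89.297,92.297), heading=135, 11 segment(s) drawn

Answer: -89.297 92.297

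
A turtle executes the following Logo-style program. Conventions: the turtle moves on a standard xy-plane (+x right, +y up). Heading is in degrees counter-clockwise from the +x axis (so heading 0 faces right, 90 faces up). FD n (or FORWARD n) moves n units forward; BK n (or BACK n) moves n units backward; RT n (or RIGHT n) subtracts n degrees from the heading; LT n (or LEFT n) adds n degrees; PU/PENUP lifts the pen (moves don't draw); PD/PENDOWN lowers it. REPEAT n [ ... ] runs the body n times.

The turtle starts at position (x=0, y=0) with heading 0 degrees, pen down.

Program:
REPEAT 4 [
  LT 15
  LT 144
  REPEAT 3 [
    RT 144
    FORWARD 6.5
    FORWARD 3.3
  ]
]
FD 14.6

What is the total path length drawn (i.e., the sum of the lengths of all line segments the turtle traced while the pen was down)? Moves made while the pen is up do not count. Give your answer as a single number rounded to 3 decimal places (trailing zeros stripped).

Executing turtle program step by step:
Start: pos=(0,0), heading=0, pen down
REPEAT 4 [
  -- iteration 1/4 --
  LT 15: heading 0 -> 15
  LT 144: heading 15 -> 159
  REPEAT 3 [
    -- iteration 1/3 --
    RT 144: heading 159 -> 15
    FD 6.5: (0,0) -> (6.279,1.682) [heading=15, draw]
    FD 3.3: (6.279,1.682) -> (9.466,2.536) [heading=15, draw]
    -- iteration 2/3 --
    RT 144: heading 15 -> 231
    FD 6.5: (9.466,2.536) -> (5.375,-2.515) [heading=231, draw]
    FD 3.3: (5.375,-2.515) -> (3.299,-5.08) [heading=231, draw]
    -- iteration 3/3 --
    RT 144: heading 231 -> 87
    FD 6.5: (3.299,-5.08) -> (3.639,1.411) [heading=87, draw]
    FD 3.3: (3.639,1.411) -> (3.812,4.707) [heading=87, draw]
  ]
  -- iteration 2/4 --
  LT 15: heading 87 -> 102
  LT 144: heading 102 -> 246
  REPEAT 3 [
    -- iteration 1/3 --
    RT 144: heading 246 -> 102
    FD 6.5: (3.812,4.707) -> (2.46,11.065) [heading=102, draw]
    FD 3.3: (2.46,11.065) -> (1.774,14.293) [heading=102, draw]
    -- iteration 2/3 --
    RT 144: heading 102 -> 318
    FD 6.5: (1.774,14.293) -> (6.605,9.943) [heading=318, draw]
    FD 3.3: (6.605,9.943) -> (9.057,7.735) [heading=318, draw]
    -- iteration 3/3 --
    RT 144: heading 318 -> 174
    FD 6.5: (9.057,7.735) -> (2.593,8.415) [heading=174, draw]
    FD 3.3: (2.593,8.415) -> (-0.689,8.76) [heading=174, draw]
  ]
  -- iteration 3/4 --
  LT 15: heading 174 -> 189
  LT 144: heading 189 -> 333
  REPEAT 3 [
    -- iteration 1/3 --
    RT 144: heading 333 -> 189
    FD 6.5: (-0.689,8.76) -> (-7.109,7.743) [heading=189, draw]
    FD 3.3: (-7.109,7.743) -> (-10.369,7.227) [heading=189, draw]
    -- iteration 2/3 --
    RT 144: heading 189 -> 45
    FD 6.5: (-10.369,7.227) -> (-5.773,11.823) [heading=45, draw]
    FD 3.3: (-5.773,11.823) -> (-3.439,14.156) [heading=45, draw]
    -- iteration 3/3 --
    RT 144: heading 45 -> 261
    FD 6.5: (-3.439,14.156) -> (-4.456,7.736) [heading=261, draw]
    FD 3.3: (-4.456,7.736) -> (-4.972,4.477) [heading=261, draw]
  ]
  -- iteration 4/4 --
  LT 15: heading 261 -> 276
  LT 144: heading 276 -> 60
  REPEAT 3 [
    -- iteration 1/3 --
    RT 144: heading 60 -> 276
    FD 6.5: (-4.972,4.477) -> (-4.293,-1.987) [heading=276, draw]
    FD 3.3: (-4.293,-1.987) -> (-3.948,-5.269) [heading=276, draw]
    -- iteration 2/3 --
    RT 144: heading 276 -> 132
    FD 6.5: (-3.948,-5.269) -> (-8.297,-0.439) [heading=132, draw]
    FD 3.3: (-8.297,-0.439) -> (-10.505,2.013) [heading=132, draw]
    -- iteration 3/3 --
    RT 144: heading 132 -> 348
    FD 6.5: (-10.505,2.013) -> (-4.147,0.662) [heading=348, draw]
    FD 3.3: (-4.147,0.662) -> (-0.919,-0.024) [heading=348, draw]
  ]
]
FD 14.6: (-0.919,-0.024) -> (13.362,-3.06) [heading=348, draw]
Final: pos=(13.362,-3.06), heading=348, 25 segment(s) drawn

Segment lengths:
  seg 1: (0,0) -> (6.279,1.682), length = 6.5
  seg 2: (6.279,1.682) -> (9.466,2.536), length = 3.3
  seg 3: (9.466,2.536) -> (5.375,-2.515), length = 6.5
  seg 4: (5.375,-2.515) -> (3.299,-5.08), length = 3.3
  seg 5: (3.299,-5.08) -> (3.639,1.411), length = 6.5
  seg 6: (3.639,1.411) -> (3.812,4.707), length = 3.3
  seg 7: (3.812,4.707) -> (2.46,11.065), length = 6.5
  seg 8: (2.46,11.065) -> (1.774,14.293), length = 3.3
  seg 9: (1.774,14.293) -> (6.605,9.943), length = 6.5
  seg 10: (6.605,9.943) -> (9.057,7.735), length = 3.3
  seg 11: (9.057,7.735) -> (2.593,8.415), length = 6.5
  seg 12: (2.593,8.415) -> (-0.689,8.76), length = 3.3
  seg 13: (-0.689,8.76) -> (-7.109,7.743), length = 6.5
  seg 14: (-7.109,7.743) -> (-10.369,7.227), length = 3.3
  seg 15: (-10.369,7.227) -> (-5.773,11.823), length = 6.5
  seg 16: (-5.773,11.823) -> (-3.439,14.156), length = 3.3
  seg 17: (-3.439,14.156) -> (-4.456,7.736), length = 6.5
  seg 18: (-4.456,7.736) -> (-4.972,4.477), length = 3.3
  seg 19: (-4.972,4.477) -> (-4.293,-1.987), length = 6.5
  seg 20: (-4.293,-1.987) -> (-3.948,-5.269), length = 3.3
  seg 21: (-3.948,-5.269) -> (-8.297,-0.439), length = 6.5
  seg 22: (-8.297,-0.439) -> (-10.505,2.013), length = 3.3
  seg 23: (-10.505,2.013) -> (-4.147,0.662), length = 6.5
  seg 24: (-4.147,0.662) -> (-0.919,-0.024), length = 3.3
  seg 25: (-0.919,-0.024) -> (13.362,-3.06), length = 14.6
Total = 132.2

Answer: 132.2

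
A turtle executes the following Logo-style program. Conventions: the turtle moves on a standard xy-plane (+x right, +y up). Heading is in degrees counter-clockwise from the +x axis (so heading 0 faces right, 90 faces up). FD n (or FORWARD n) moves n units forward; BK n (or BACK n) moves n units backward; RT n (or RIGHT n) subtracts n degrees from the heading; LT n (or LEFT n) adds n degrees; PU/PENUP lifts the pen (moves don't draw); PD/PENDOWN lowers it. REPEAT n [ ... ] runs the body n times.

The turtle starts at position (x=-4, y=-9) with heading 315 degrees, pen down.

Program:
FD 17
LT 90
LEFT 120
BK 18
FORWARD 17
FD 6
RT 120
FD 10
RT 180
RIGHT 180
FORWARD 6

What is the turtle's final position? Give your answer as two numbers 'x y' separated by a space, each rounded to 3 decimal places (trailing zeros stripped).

Executing turtle program step by step:
Start: pos=(-4,-9), heading=315, pen down
FD 17: (-4,-9) -> (8.021,-21.021) [heading=315, draw]
LT 90: heading 315 -> 45
LT 120: heading 45 -> 165
BK 18: (8.021,-21.021) -> (25.407,-25.68) [heading=165, draw]
FD 17: (25.407,-25.68) -> (8.987,-21.28) [heading=165, draw]
FD 6: (8.987,-21.28) -> (3.191,-19.727) [heading=165, draw]
RT 120: heading 165 -> 45
FD 10: (3.191,-19.727) -> (10.262,-12.656) [heading=45, draw]
RT 180: heading 45 -> 225
RT 180: heading 225 -> 45
FD 6: (10.262,-12.656) -> (14.505,-8.413) [heading=45, draw]
Final: pos=(14.505,-8.413), heading=45, 6 segment(s) drawn

Answer: 14.505 -8.413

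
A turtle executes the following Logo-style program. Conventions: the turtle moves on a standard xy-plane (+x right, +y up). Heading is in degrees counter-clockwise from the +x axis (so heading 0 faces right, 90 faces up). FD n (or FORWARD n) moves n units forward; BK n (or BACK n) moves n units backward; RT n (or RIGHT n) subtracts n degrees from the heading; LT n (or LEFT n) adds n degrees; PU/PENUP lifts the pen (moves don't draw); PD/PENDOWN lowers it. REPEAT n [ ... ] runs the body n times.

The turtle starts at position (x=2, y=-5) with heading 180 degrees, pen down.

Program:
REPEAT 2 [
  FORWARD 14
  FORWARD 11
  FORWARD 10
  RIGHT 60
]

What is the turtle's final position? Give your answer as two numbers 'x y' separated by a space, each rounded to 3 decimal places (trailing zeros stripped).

Executing turtle program step by step:
Start: pos=(2,-5), heading=180, pen down
REPEAT 2 [
  -- iteration 1/2 --
  FD 14: (2,-5) -> (-12,-5) [heading=180, draw]
  FD 11: (-12,-5) -> (-23,-5) [heading=180, draw]
  FD 10: (-23,-5) -> (-33,-5) [heading=180, draw]
  RT 60: heading 180 -> 120
  -- iteration 2/2 --
  FD 14: (-33,-5) -> (-40,7.124) [heading=120, draw]
  FD 11: (-40,7.124) -> (-45.5,16.651) [heading=120, draw]
  FD 10: (-45.5,16.651) -> (-50.5,25.311) [heading=120, draw]
  RT 60: heading 120 -> 60
]
Final: pos=(-50.5,25.311), heading=60, 6 segment(s) drawn

Answer: -50.5 25.311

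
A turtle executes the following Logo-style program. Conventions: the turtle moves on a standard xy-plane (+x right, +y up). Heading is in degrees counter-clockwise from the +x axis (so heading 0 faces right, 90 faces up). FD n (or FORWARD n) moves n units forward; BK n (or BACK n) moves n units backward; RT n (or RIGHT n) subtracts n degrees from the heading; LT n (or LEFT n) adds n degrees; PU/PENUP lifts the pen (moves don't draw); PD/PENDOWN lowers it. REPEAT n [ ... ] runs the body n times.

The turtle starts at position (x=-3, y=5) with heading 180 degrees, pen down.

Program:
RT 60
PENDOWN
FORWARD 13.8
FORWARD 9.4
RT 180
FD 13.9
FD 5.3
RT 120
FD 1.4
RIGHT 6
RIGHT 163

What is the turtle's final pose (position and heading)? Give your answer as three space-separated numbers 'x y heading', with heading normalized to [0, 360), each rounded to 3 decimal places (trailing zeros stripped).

Answer: -6.4 8.464 11

Derivation:
Executing turtle program step by step:
Start: pos=(-3,5), heading=180, pen down
RT 60: heading 180 -> 120
PD: pen down
FD 13.8: (-3,5) -> (-9.9,16.951) [heading=120, draw]
FD 9.4: (-9.9,16.951) -> (-14.6,25.092) [heading=120, draw]
RT 180: heading 120 -> 300
FD 13.9: (-14.6,25.092) -> (-7.65,13.054) [heading=300, draw]
FD 5.3: (-7.65,13.054) -> (-5,8.464) [heading=300, draw]
RT 120: heading 300 -> 180
FD 1.4: (-5,8.464) -> (-6.4,8.464) [heading=180, draw]
RT 6: heading 180 -> 174
RT 163: heading 174 -> 11
Final: pos=(-6.4,8.464), heading=11, 5 segment(s) drawn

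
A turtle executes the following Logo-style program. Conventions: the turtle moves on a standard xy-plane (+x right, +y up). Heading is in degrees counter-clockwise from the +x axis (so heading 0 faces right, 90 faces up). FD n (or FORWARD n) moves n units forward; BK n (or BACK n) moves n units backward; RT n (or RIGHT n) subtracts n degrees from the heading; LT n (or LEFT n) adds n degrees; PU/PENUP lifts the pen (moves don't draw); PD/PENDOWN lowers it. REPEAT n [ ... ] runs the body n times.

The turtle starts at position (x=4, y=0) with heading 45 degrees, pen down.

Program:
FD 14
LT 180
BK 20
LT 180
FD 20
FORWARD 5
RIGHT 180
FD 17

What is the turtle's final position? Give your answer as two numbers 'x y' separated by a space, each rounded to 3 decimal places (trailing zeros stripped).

Executing turtle program step by step:
Start: pos=(4,0), heading=45, pen down
FD 14: (4,0) -> (13.899,9.899) [heading=45, draw]
LT 180: heading 45 -> 225
BK 20: (13.899,9.899) -> (28.042,24.042) [heading=225, draw]
LT 180: heading 225 -> 45
FD 20: (28.042,24.042) -> (42.184,38.184) [heading=45, draw]
FD 5: (42.184,38.184) -> (45.719,41.719) [heading=45, draw]
RT 180: heading 45 -> 225
FD 17: (45.719,41.719) -> (33.698,29.698) [heading=225, draw]
Final: pos=(33.698,29.698), heading=225, 5 segment(s) drawn

Answer: 33.698 29.698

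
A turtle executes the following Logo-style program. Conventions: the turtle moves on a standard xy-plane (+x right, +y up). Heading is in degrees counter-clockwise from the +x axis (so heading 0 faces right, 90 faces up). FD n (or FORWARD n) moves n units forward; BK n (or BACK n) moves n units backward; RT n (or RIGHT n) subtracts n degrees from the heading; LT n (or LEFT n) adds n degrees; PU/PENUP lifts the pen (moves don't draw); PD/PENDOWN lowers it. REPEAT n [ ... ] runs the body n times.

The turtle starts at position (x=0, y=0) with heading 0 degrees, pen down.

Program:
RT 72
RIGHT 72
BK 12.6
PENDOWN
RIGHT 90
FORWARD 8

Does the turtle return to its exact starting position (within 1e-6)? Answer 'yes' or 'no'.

Answer: no

Derivation:
Executing turtle program step by step:
Start: pos=(0,0), heading=0, pen down
RT 72: heading 0 -> 288
RT 72: heading 288 -> 216
BK 12.6: (0,0) -> (10.194,7.406) [heading=216, draw]
PD: pen down
RT 90: heading 216 -> 126
FD 8: (10.194,7.406) -> (5.491,13.878) [heading=126, draw]
Final: pos=(5.491,13.878), heading=126, 2 segment(s) drawn

Start position: (0, 0)
Final position: (5.491, 13.878)
Distance = 14.925; >= 1e-6 -> NOT closed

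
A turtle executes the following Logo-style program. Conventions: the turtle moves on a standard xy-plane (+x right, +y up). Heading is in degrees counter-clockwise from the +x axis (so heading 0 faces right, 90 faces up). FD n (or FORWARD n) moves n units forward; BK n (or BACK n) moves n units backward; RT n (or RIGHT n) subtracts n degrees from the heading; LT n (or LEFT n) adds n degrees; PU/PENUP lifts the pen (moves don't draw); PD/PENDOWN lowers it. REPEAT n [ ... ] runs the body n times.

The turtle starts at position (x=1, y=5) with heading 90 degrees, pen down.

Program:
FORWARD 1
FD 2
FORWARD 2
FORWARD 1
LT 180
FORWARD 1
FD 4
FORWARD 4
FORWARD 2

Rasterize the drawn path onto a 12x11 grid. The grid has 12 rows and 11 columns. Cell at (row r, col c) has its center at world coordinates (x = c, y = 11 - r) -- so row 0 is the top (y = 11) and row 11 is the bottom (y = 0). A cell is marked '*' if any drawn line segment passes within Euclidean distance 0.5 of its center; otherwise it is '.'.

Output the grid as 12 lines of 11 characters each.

Answer: .*.........
.*.........
.*.........
.*.........
.*.........
.*.........
.*.........
.*.........
.*.........
.*.........
.*.........
.*.........

Derivation:
Segment 0: (1,5) -> (1,6)
Segment 1: (1,6) -> (1,8)
Segment 2: (1,8) -> (1,10)
Segment 3: (1,10) -> (1,11)
Segment 4: (1,11) -> (1,10)
Segment 5: (1,10) -> (1,6)
Segment 6: (1,6) -> (1,2)
Segment 7: (1,2) -> (1,0)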